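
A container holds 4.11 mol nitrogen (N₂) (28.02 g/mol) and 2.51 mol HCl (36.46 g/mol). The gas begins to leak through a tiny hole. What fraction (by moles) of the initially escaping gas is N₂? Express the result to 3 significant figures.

Rate_i ∝ x_i/√M_i (Graham's law weighted by mole fraction), so the effusate composition follows n_i/√M_i.
So x_N₂ in the escaping gas = (n_N₂/√M_N₂) / Σ(n_i/√M_i)
= (4.11/√28.02) / (4.11/√28.02 + 2.51/√36.46) = 0.7764/(0.7764 + 0.4157) = 0.651.

0.651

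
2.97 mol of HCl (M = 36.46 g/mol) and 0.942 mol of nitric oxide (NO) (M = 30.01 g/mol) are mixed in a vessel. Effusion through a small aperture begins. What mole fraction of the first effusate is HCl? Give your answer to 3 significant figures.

0.741

The effusion rate of species i is ∝ p_i/√M_i ∝ n_i/√M_i.
So x_HCl in the escaping gas = (n_HCl/√M_HCl) / Σ(n_i/√M_i)
= (2.97/√36.46) / (2.97/√36.46 + 0.942/√30.01) = 0.4919/(0.4919 + 0.1720) = 0.741.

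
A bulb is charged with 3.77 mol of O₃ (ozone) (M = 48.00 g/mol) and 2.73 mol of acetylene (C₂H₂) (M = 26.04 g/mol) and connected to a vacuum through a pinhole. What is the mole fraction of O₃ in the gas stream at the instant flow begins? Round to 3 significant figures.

0.504

The effusion rate of species i is ∝ p_i/√M_i ∝ n_i/√M_i.
Mole fraction of O₃ in the effusate = (n_O₃/√M_O₃) / (n_O₃/√M_O₃ + n_C₂H₂/√M_C₂H₂)
= (3.77/√48.00) / (3.77/√48.00 + 2.73/√26.04) = 0.5442/(0.5442 + 0.5350) = 0.504.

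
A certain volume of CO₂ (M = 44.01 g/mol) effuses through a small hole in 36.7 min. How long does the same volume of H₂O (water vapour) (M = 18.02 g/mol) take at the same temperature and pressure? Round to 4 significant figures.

From Graham's law, t_H₂O/t_CO₂ = √(M_H₂O/M_CO₂) = √(18.02/44.01) = √0.4095 = 0.6399.
So the time for H₂O is 36.7 × 0.6399 = 23.48 min.

23.48 min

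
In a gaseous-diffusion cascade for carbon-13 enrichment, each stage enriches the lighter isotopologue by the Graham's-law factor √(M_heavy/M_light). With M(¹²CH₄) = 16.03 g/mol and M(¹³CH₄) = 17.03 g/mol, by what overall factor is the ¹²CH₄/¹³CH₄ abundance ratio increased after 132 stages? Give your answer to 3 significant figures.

The single-stage factor is √(M_heavy/M_light), so 132 stages give [√(17.03/16.03)]^132 = (17.03/16.03)^(132/2).
= 1.06238^66 = 54.3.

54.3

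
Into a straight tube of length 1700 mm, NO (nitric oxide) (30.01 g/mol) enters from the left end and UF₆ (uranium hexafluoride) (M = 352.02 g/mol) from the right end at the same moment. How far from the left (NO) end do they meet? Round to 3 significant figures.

1320 mm

In equal time, each gas travels a distance ∝ its rate ∝ 1/√M, so d_NO/d_UF₆ = √(M_UF₆/M_NO) = √(352.02/30.01) = 3.425.
With d_NO + d_UF₆ = 1700 mm, d_UF₆ = 1700/(1 + 3.425) = 384.2 mm.
d_NO = 1700 − 384.2 = 1320 mm.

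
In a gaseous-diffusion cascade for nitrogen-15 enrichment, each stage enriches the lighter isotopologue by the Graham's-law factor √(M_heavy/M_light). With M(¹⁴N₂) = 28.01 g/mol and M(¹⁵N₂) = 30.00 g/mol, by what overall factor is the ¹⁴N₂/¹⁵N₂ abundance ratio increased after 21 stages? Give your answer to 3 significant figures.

The single-stage factor is √(M_heavy/M_light), so 21 stages give [√(30.00/28.01)]^21 = (30.00/28.01)^(21/2).
= 1.07105^(21/2) = 2.06.

2.06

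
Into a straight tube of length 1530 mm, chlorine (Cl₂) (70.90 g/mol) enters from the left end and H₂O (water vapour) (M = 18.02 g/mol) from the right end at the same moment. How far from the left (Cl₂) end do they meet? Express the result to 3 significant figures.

513 mm

The fronts meet when d_Cl₂ + d_H₂O = L with d_Cl₂/d_H₂O = √(M_H₂O/M_Cl₂) (Graham's law). Here √(M_H₂O/M_Cl₂) = √(18.02/70.90) = 0.5041.
With d_Cl₂ + d_H₂O = 1530 mm, d_H₂O = 1530/(1 + 0.5041) = 1017 mm.
d_Cl₂ = 1530 − 1017 = 513 mm.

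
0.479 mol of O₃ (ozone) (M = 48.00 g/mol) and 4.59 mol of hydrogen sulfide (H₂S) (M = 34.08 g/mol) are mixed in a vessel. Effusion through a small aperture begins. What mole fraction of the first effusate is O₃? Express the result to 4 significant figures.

0.08083

Each component's effusion rate ∝ (its partial pressure)·(1/√M) ∝ n_i/√M_i.
So x_O₃ in the escaping gas = (n_O₃/√M_O₃) / Σ(n_i/√M_i)
= (0.479/√48.00) / (0.479/√48.00 + 4.59/√34.08) = 0.06914/(0.06914 + 0.7863) = 0.08083.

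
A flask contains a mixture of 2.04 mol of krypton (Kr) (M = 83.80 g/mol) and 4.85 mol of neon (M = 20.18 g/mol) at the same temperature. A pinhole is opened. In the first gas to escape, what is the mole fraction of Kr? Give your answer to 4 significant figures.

0.1711

Rate_i ∝ x_i/√M_i (Graham's law weighted by mole fraction), so the effusate composition follows n_i/√M_i.
x_Kr(eff) = (n_Kr/√M_Kr) / (n_Kr/√M_Kr + n_Ne/√M_Ne)
= (2.04/√83.80) / (2.04/√83.80 + 4.85/√20.18) = 0.2228/(0.2228 + 1.080) = 0.1711.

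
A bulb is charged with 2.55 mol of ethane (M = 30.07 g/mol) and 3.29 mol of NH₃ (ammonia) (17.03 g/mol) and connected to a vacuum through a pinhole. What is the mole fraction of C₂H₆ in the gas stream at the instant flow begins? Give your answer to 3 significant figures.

Each component's effusion rate ∝ (its partial pressure)·(1/√M) ∝ n_i/√M_i.
Mole fraction of C₂H₆ in the effusate = (n_C₂H₆/√M_C₂H₆) / (n_C₂H₆/√M_C₂H₆ + n_NH₃/√M_NH₃)
= (2.55/√30.07) / (2.55/√30.07 + 3.29/√17.03) = 0.4650/(0.4650 + 0.7972) = 0.368.

0.368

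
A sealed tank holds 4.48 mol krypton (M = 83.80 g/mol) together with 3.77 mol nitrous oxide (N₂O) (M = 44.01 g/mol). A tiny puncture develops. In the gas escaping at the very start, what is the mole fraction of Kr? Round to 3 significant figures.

0.463

The effusion rate of species i is ∝ p_i/√M_i ∝ n_i/√M_i.
So x_Kr in the escaping gas = (n_Kr/√M_Kr) / Σ(n_i/√M_i)
= (4.48/√83.80) / (4.48/√83.80 + 3.77/√44.01) = 0.4894/(0.4894 + 0.5683) = 0.463.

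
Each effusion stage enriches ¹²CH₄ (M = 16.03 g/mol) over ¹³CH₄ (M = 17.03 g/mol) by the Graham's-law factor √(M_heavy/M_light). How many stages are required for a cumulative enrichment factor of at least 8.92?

73

Per stage α = (17.03/16.03)^(1/2) = 1.06238^0.5, giving ln α = 0.03026.
Need α^N ≥ 8.92 ⇒ N ≥ ln(8.92) / ln α = 2.188 / 0.03026 = 72.32.
Minimum whole number of stages: N = 73.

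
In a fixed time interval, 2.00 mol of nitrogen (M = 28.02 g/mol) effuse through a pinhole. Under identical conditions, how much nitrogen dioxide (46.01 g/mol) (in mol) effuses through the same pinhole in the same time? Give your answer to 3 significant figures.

1.56 mol

By Graham's law, rate_NO₂/rate_N₂ = √(M_N₂/M_NO₂) = √(28.02/46.01) = √0.6090 = 0.7804.
So the amount for NO₂ is 2.00 × 0.7804 = 1.56 mol.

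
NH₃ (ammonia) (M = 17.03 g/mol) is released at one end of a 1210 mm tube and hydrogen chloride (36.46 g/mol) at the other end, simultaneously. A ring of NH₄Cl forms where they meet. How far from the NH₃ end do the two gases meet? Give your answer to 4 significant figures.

718.8 mm

Graham's law gives d_NH₃/d_HCl = rate_NH₃/rate_HCl = √(M_HCl/M_NH₃) = √(36.46/17.03) = 1.463.
With d_NH₃ + d_HCl = 1210 mm, d_HCl = 1210/(1 + 1.463) = 491.2 mm.
d_NH₃ = 1210 − 491.2 = 718.8 mm.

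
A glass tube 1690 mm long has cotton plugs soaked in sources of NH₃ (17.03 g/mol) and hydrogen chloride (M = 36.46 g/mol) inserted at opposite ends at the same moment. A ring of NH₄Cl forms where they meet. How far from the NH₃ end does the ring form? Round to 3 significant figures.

1000 mm

The fronts meet when d_NH₃ + d_HCl = L with d_NH₃/d_HCl = √(M_HCl/M_NH₃) (Graham's law). Here √(M_HCl/M_NH₃) = √(36.46/17.03) = 1.463.
With d_NH₃ + d_HCl = 1690 mm, d_HCl = 1690/(1 + 1.463) = 686.1 mm.
d_NH₃ = 1690 − 686.1 = 1000 mm.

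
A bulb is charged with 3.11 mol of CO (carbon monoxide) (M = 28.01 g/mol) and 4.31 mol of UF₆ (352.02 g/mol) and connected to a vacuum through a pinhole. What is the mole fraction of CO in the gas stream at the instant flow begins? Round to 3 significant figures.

0.719

Effusion rate of each component ∝ n_i/√M_i (partial pressure × 1/√M).
Mole fraction of CO in the effusate = (n_CO/√M_CO) / (n_CO/√M_CO + n_UF₆/√M_UF₆)
= (3.11/√28.01) / (3.11/√28.01 + 4.31/√352.02) = 0.5876/(0.5876 + 0.2297) = 0.719.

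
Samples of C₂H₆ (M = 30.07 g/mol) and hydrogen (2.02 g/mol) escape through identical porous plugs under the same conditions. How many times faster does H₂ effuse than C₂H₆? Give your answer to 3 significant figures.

3.86

Since effusion rate ∝ 1/√M, rate_H₂/rate_C₂H₆ = √(M_C₂H₆/M_H₂) = √(30.07/2.02) = √14.89 = 3.86.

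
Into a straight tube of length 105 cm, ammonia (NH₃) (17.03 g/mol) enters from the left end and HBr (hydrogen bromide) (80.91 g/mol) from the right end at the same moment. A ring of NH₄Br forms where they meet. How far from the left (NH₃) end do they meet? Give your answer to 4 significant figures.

71.98 cm

Distances travelled in equal time are proportional to diffusion rates, so d_NH₃/d_HBr = √(M_HBr/M_NH₃) = √(80.91/17.03) = 2.180.
With d_NH₃ + d_HBr = 105 cm, d_HBr = 105/(1 + 2.180) = 33.02 cm.
d_NH₃ = 105 − 33.02 = 71.98 cm.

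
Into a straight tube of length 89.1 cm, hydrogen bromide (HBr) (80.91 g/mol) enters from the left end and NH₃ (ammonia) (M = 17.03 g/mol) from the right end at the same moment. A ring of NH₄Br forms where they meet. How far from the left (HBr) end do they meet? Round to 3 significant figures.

28.0 cm

Graham's law gives d_HBr/d_NH₃ = rate_HBr/rate_NH₃ = √(M_NH₃/M_HBr) = √(17.03/80.91) = 0.4588.
With d_HBr + d_NH₃ = 89.1 cm, d_NH₃ = 89.1/(1 + 0.4588) = 61.08 cm.
d_HBr = 89.1 − 61.08 = 28.0 cm.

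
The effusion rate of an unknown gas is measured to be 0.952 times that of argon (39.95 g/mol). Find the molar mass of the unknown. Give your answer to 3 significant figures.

44.1 g/mol

Graham's law gives rate_X/rate_Ar = √(M_Ar/M_X).
0.952 = √(39.95/M_X)
M_X = 39.95 / 0.952² = 39.95 / 0.9063 = 44.1 g/mol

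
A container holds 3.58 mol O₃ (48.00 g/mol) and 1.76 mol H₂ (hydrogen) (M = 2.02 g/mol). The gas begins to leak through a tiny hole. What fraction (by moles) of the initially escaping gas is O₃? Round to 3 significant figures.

0.294

Rate_i ∝ x_i/√M_i (Graham's law weighted by mole fraction), so the effusate composition follows n_i/√M_i.
x_O₃(eff) = (n_O₃/√M_O₃) / (n_O₃/√M_O₃ + n_H₂/√M_H₂)
= (3.58/√48.00) / (3.58/√48.00 + 1.76/√2.02) = 0.5167/(0.5167 + 1.238) = 0.294.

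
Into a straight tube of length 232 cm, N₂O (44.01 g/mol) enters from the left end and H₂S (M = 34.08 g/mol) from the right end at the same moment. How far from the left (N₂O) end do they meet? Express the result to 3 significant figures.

109 cm

Distances travelled in equal time are proportional to diffusion rates, so d_N₂O/d_H₂S = √(M_H₂S/M_N₂O) = √(34.08/44.01) = 0.8800.
With d_N₂O + d_H₂S = 232 cm, d_H₂S = 232/(1 + 0.8800) = 123.4 cm.
d_N₂O = 232 − 123.4 = 109 cm.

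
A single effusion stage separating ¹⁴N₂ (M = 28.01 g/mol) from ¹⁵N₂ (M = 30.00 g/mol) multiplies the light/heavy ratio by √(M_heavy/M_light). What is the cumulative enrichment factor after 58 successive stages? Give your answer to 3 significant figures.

Each stage multiplies the ratio by α = √(30.00/28.01), so after 58 stages the overall factor is α^58 = (30.00/28.01)^(58/2).
= 1.07105^29 = 7.32.

7.32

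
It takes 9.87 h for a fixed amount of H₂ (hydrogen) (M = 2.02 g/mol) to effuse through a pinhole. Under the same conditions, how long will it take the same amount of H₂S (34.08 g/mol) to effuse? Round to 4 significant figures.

By Graham's law, t_H₂S/t_H₂ = √(M_H₂S/M_H₂) = √(34.08/2.02) = √16.87 = 4.107.
So the time for H₂S is 9.87 × 4.107 = 40.54 h.

40.54 h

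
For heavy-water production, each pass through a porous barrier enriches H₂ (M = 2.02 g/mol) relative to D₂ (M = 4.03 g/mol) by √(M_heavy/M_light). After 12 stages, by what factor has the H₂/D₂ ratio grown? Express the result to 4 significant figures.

63.06

After 12 stages the ratio has grown by (√(4.03/2.02))^12 = (4.03/2.02)^(12/2).
= 1.99505^6 = 63.06.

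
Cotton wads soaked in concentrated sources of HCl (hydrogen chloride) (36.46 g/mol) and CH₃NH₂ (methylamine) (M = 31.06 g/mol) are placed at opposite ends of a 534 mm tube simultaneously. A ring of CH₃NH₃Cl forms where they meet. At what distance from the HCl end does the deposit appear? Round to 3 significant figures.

Distances travelled in equal time are proportional to diffusion rates, so d_HCl/d_CH₃NH₂ = √(M_CH₃NH₂/M_HCl) = √(31.06/36.46) = 0.9230.
With d_HCl + d_CH₃NH₂ = 534 mm, d_CH₃NH₂ = 534/(1 + 0.9230) = 277.7 mm.
d_HCl = 534 − 277.7 = 256 mm.

256 mm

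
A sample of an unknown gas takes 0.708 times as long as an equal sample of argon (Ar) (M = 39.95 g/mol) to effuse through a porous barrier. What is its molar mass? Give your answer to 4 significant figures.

Since effusion rate ∝ 1/√M, t_X/t_Ar = √(M_X/M_Ar).
0.708 = √(M_X/39.95)
M_X = 39.95 × 0.708² = 39.95 × 0.5013 = 20.03 g/mol

20.03 g/mol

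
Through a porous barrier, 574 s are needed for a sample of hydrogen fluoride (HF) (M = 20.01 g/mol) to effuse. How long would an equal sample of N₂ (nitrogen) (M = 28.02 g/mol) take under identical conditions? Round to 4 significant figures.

Using Graham's law: t_N₂/t_HF = √(M_N₂/M_HF) = √(28.02/20.01) = √1.400 = 1.183.
So the time for N₂ is 574 × 1.183 = 679.2 s.

679.2 s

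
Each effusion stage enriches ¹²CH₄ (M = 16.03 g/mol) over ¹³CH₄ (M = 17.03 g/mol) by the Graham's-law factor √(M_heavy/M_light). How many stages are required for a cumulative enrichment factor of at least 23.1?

104

Single-stage factor α = √(17.03/16.03), so ln α = ½ ln(1.06238) = 0.03026.
Need α^N ≥ 23.1 ⇒ N ≥ ln(23.1) / ln α = 3.140 / 0.03026 = 103.77.
Rounding up, N = 104 stages.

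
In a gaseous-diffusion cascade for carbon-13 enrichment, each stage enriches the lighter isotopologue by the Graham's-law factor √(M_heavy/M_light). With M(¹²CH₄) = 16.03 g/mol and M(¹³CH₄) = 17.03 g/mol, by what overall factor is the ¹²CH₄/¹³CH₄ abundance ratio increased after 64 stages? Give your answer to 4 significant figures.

The single-stage factor is √(M_heavy/M_light), so 64 stages give [√(17.03/16.03)]^64 = (17.03/16.03)^(64/2).
= 1.06238^32 = 6.934.

6.934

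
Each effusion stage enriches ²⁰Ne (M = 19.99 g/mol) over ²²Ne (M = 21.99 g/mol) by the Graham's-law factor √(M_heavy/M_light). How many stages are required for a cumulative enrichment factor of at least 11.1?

Single-stage factor α = √(21.99/19.99), so ln α = ½ ln(1.10005) = 0.04768.
Need α^N ≥ 11.1 ⇒ N ≥ ln(11.1) / ln α = 2.407 / 0.04768 = 50.48.
Rounding up, N = 51 stages.

51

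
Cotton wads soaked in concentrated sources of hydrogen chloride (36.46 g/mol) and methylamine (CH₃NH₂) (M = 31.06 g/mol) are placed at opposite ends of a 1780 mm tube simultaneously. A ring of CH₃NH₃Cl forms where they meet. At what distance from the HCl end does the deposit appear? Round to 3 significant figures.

Distances travelled in equal time are proportional to diffusion rates, so d_HCl/d_CH₃NH₂ = √(M_CH₃NH₂/M_HCl) = √(31.06/36.46) = 0.9230.
With d_HCl + d_CH₃NH₂ = 1780 mm, d_CH₃NH₂ = 1780/(1 + 0.9230) = 925.6 mm.
d_HCl = 1780 − 925.6 = 854 mm.

854 mm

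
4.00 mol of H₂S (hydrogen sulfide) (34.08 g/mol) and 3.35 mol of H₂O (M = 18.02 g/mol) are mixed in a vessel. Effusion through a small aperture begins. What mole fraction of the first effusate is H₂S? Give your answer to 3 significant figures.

The effusion rate of species i is ∝ p_i/√M_i ∝ n_i/√M_i.
Mole fraction of H₂S in the effusate = (n_H₂S/√M_H₂S) / (n_H₂S/√M_H₂S + n_H₂O/√M_H₂O)
= (4.00/√34.08) / (4.00/√34.08 + 3.35/√18.02) = 0.6852/(0.6852 + 0.7892) = 0.465.

0.465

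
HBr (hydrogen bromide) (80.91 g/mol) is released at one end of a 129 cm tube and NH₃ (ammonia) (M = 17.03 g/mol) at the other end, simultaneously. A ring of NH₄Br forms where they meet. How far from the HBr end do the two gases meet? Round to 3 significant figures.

Distances travelled in equal time are proportional to diffusion rates, so d_HBr/d_NH₃ = √(M_NH₃/M_HBr) = √(17.03/80.91) = 0.4588.
With d_HBr + d_NH₃ = 129 cm, d_NH₃ = 129/(1 + 0.4588) = 88.43 cm.
d_HBr = 129 − 88.43 = 40.6 cm.

40.6 cm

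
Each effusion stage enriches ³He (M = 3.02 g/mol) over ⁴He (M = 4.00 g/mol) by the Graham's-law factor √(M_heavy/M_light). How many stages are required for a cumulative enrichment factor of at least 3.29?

9

With α = √(4.00/3.02) per stage, ln α = ½ ln(1.32450) = 0.1405.
Need α^N ≥ 3.29 ⇒ N ≥ ln(3.29) / ln α = 1.191 / 0.1405 = 8.47.
Minimum whole number of stages: N = 9.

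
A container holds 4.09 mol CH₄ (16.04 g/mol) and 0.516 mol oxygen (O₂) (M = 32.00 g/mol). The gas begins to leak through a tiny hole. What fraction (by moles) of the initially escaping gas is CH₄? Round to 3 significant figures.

0.918

Rate_i ∝ x_i/√M_i (Graham's law weighted by mole fraction), so the effusate composition follows n_i/√M_i.
x_CH₄(eff) = (n_CH₄/√M_CH₄) / (n_CH₄/√M_CH₄ + n_O₂/√M_O₂)
= (4.09/√16.04) / (4.09/√16.04 + 0.516/√32.00) = 1.021/(1.021 + 0.09122) = 0.918.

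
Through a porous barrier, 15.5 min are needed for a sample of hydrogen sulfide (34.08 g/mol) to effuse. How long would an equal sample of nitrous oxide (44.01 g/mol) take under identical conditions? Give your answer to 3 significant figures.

17.6 min

Using Graham's law: t_N₂O/t_H₂S = √(M_N₂O/M_H₂S) = √(44.01/34.08) = √1.291 = 1.136.
So the time for N₂O is 15.5 × 1.136 = 17.6 min.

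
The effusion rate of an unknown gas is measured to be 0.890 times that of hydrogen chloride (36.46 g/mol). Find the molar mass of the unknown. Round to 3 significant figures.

46.0 g/mol

Using Graham's law: rate_X/rate_HCl = √(M_HCl/M_X).
0.890 = √(36.46/M_X)
M_X = 36.46 / 0.890² = 36.46 / 0.7921 = 46.0 g/mol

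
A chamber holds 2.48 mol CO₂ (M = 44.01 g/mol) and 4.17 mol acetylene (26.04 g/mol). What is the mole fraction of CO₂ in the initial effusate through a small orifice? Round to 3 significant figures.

0.314

The effusion rate of species i is ∝ p_i/√M_i ∝ n_i/√M_i.
Mole fraction of CO₂ in the effusate = (n_CO₂/√M_CO₂) / (n_CO₂/√M_CO₂ + n_C₂H₂/√M_C₂H₂)
= (2.48/√44.01) / (2.48/√44.01 + 4.17/√26.04) = 0.3738/(0.3738 + 0.8172) = 0.314.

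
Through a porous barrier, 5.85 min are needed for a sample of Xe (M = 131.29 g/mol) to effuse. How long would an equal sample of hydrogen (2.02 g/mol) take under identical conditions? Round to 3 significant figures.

From Graham's law, t_H₂/t_Xe = √(M_H₂/M_Xe) = √(2.02/131.29) = √0.01539 = 0.1240.
So the time for H₂ is 5.85 × 0.1240 = 0.726 min.

0.726 min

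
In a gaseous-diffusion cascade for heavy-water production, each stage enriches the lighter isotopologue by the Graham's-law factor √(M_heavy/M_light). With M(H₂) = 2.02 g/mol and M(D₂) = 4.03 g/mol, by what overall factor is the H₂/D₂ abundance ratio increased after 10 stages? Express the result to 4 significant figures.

Each stage multiplies the ratio by α = √(4.03/2.02), so after 10 stages the overall factor is α^10 = (4.03/2.02)^(10/2).
= 1.99505^5 = 31.61.

31.61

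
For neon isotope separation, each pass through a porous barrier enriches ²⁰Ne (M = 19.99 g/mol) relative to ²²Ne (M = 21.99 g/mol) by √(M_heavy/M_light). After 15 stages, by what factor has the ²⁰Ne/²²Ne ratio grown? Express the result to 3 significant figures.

After 15 stages the ratio has grown by (√(21.99/19.99))^15 = (21.99/19.99)^(15/2).
= 1.10005^(15/2) = 2.04.

2.04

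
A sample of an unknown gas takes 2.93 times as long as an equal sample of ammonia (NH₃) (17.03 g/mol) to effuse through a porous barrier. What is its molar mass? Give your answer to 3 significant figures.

From Graham's law, t_X/t_NH₃ = √(M_X/M_NH₃).
2.93 = √(M_X/17.03)
M_X = 17.03 × 2.93² = 17.03 × 8.585 = 146 g/mol

146 g/mol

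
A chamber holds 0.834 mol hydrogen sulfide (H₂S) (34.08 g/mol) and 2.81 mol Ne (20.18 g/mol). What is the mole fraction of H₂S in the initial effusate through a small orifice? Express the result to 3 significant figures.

Each component's effusion rate ∝ (its partial pressure)·(1/√M) ∝ n_i/√M_i.
So x_H₂S in the escaping gas = (n_H₂S/√M_H₂S) / Σ(n_i/√M_i)
= (0.834/√34.08) / (0.834/√34.08 + 2.81/√20.18) = 0.1429/(0.1429 + 0.6255) = 0.186.

0.186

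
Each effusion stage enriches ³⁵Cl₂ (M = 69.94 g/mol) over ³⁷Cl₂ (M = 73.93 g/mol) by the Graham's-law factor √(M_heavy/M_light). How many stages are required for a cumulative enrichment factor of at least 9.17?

80

Single-stage factor α = √(73.93/69.94), so ln α = ½ ln(1.05705) = 0.02774.
Need α^N ≥ 9.17 ⇒ N ≥ ln(9.17) / ln α = 2.216 / 0.02774 = 79.88.
So at least 80 stages are needed.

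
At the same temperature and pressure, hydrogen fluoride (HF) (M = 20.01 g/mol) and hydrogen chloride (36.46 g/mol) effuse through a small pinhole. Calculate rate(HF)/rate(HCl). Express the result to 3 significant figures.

1.35

By Graham's law, rate_HF/rate_HCl = √(M_HCl/M_HF) = √(36.46/20.01) = √1.822 = 1.35.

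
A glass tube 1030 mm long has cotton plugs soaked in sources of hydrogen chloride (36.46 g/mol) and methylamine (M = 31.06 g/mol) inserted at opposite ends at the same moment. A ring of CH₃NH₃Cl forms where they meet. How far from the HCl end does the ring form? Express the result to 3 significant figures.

494 mm

In equal time, each gas travels a distance ∝ its rate ∝ 1/√M, so d_HCl/d_CH₃NH₂ = √(M_CH₃NH₂/M_HCl) = √(31.06/36.46) = 0.9230.
With d_HCl + d_CH₃NH₂ = 1030 mm, d_CH₃NH₂ = 1030/(1 + 0.9230) = 535.6 mm.
d_HCl = 1030 − 535.6 = 494 mm.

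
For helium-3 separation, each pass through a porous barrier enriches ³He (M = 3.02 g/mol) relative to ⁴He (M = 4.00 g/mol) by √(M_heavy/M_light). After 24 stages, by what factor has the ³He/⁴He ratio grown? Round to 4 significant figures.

29.15

Overall factor = α^24 with α = √(4.00/3.02), i.e. (4.00/3.02)^(24/2).
= 1.32450^12 = 29.15.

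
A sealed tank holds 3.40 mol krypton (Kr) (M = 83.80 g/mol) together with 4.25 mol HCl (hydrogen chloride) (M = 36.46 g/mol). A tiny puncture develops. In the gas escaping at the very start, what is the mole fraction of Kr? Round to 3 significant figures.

The effusion rate of species i is ∝ p_i/√M_i ∝ n_i/√M_i.
Mole fraction of Kr in the effusate = (n_Kr/√M_Kr) / (n_Kr/√M_Kr + n_HCl/√M_HCl)
= (3.40/√83.80) / (3.40/√83.80 + 4.25/√36.46) = 0.3714/(0.3714 + 0.7039) = 0.345.

0.345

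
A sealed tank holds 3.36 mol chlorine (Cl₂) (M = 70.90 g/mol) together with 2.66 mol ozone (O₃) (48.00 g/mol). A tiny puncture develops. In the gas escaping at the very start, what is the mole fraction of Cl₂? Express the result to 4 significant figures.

0.5096

Rate_i ∝ x_i/√M_i (Graham's law weighted by mole fraction), so the effusate composition follows n_i/√M_i.
x_Cl₂(eff) = (n_Cl₂/√M_Cl₂) / (n_Cl₂/√M_Cl₂ + n_O₃/√M_O₃)
= (3.36/√70.90) / (3.36/√70.90 + 2.66/√48.00) = 0.3990/(0.3990 + 0.3839) = 0.5096.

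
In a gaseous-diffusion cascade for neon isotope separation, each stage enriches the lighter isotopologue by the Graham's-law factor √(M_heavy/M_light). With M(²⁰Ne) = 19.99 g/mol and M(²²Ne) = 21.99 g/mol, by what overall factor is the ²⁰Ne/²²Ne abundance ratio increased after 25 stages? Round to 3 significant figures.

Each stage multiplies the ratio by α = √(21.99/19.99), so after 25 stages the overall factor is α^25 = (21.99/19.99)^(25/2).
= 1.10005^(25/2) = 3.29.

3.29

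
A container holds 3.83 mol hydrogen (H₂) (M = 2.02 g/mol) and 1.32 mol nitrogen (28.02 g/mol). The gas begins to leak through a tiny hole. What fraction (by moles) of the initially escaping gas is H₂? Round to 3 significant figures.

0.915

Effusion rate of each component ∝ n_i/√M_i (partial pressure × 1/√M).
x_H₂(eff) = (n_H₂/√M_H₂) / (n_H₂/√M_H₂ + n_N₂/√M_N₂)
= (3.83/√2.02) / (3.83/√2.02 + 1.32/√28.02) = 2.695/(2.695 + 0.2494) = 0.915.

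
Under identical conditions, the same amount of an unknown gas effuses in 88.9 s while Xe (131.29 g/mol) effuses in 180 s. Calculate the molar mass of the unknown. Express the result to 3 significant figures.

Using Graham's law: t_X/t_Xe = √(M_X/M_Xe).
88.9/180 = 0.4939 = √(M_X/131.29)
M_X = 131.29 × 0.4939² = 131.29 × 0.2439 = 32.0 g/mol

32.0 g/mol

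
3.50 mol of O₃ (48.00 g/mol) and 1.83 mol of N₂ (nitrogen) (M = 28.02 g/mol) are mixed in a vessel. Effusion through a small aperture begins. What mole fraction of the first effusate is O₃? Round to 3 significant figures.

Rate_i ∝ x_i/√M_i (Graham's law weighted by mole fraction), so the effusate composition follows n_i/√M_i.
Mole fraction of O₃ in the effusate = (n_O₃/√M_O₃) / (n_O₃/√M_O₃ + n_N₂/√M_N₂)
= (3.50/√48.00) / (3.50/√48.00 + 1.83/√28.02) = 0.5052/(0.5052 + 0.3457) = 0.594.

0.594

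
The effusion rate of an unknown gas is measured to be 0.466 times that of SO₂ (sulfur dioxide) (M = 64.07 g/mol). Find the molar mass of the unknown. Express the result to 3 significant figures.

295 g/mol

Graham's law gives rate_X/rate_SO₂ = √(M_SO₂/M_X).
0.466 = √(64.07/M_X)
M_X = 64.07 / 0.466² = 64.07 / 0.2172 = 295 g/mol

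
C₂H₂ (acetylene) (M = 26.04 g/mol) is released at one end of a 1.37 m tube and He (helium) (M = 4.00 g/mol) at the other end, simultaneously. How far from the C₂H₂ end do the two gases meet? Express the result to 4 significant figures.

The fronts meet when d_C₂H₂ + d_He = L with d_C₂H₂/d_He = √(M_He/M_C₂H₂) (Graham's law). Here √(M_He/M_C₂H₂) = √(4.00/26.04) = 0.3919.
With d_C₂H₂ + d_He = 1.37 m, d_He = 1.37/(1 + 0.3919) = 0.9842 m.
d_C₂H₂ = 1.37 − 0.9842 = 0.3858 m.

0.3858 m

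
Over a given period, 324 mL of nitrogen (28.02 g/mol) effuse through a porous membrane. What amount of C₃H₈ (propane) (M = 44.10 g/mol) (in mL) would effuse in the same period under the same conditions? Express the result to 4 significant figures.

Graham's law gives rate_C₃H₈/rate_N₂ = √(M_N₂/M_C₃H₈) = √(28.02/44.10) = √0.6354 = 0.7971.
So the volume for C₃H₈ is 324 × 0.7971 = 258.3 mL.

258.3 mL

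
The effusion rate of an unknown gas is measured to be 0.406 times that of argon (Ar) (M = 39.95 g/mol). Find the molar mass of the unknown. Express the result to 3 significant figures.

From Graham's law, rate_X/rate_Ar = √(M_Ar/M_X).
0.406 = √(39.95/M_X)
M_X = 39.95 / 0.406² = 39.95 / 0.1648 = 242 g/mol

242 g/mol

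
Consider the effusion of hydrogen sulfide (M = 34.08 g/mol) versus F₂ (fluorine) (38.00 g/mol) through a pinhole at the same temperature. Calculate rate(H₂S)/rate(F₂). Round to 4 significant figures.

Graham's law gives rate_H₂S/rate_F₂ = √(M_F₂/M_H₂S) = √(38.00/34.08) = √1.115 = 1.056.

1.056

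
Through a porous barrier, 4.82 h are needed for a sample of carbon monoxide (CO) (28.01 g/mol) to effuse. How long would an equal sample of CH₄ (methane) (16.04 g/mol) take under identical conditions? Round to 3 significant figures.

3.65 h

Since effusion rate ∝ 1/√M, t_CH₄/t_CO = √(M_CH₄/M_CO) = √(16.04/28.01) = √0.5727 = 0.7567.
So the time for CH₄ is 4.82 × 0.7567 = 3.65 h.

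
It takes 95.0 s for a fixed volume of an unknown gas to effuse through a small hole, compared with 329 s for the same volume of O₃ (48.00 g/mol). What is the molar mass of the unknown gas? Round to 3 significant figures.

4.00 g/mol

Since effusion rate ∝ 1/√M, t_X/t_O₃ = √(M_X/M_O₃).
95.0/329 = 0.2888 = √(M_X/48.00)
M_X = 48.00 × 0.2888² = 48.00 × 0.08338 = 4.00 g/mol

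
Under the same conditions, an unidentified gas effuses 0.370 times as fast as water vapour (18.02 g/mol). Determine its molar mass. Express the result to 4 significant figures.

Since effusion rate ∝ 1/√M, rate_X/rate_H₂O = √(M_H₂O/M_X).
0.370 = √(18.02/M_X)
M_X = 18.02 / 0.370² = 18.02 / 0.1369 = 131.6 g/mol

131.6 g/mol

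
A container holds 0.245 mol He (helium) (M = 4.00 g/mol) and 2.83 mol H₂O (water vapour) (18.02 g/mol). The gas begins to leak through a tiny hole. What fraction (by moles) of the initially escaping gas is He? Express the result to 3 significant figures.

0.155

The effusion rate of species i is ∝ p_i/√M_i ∝ n_i/√M_i.
x_He(eff) = (n_He/√M_He) / (n_He/√M_He + n_H₂O/√M_H₂O)
= (0.245/√4.00) / (0.245/√4.00 + 2.83/√18.02) = 0.1225/(0.1225 + 0.6667) = 0.155.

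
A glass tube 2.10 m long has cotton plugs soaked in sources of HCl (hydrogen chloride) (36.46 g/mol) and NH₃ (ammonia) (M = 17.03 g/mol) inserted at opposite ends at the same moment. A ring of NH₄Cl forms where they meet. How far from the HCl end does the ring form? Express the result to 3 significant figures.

In equal time, each gas travels a distance ∝ its rate ∝ 1/√M, so d_HCl/d_NH₃ = √(M_NH₃/M_HCl) = √(17.03/36.46) = 0.6834.
With d_HCl + d_NH₃ = 2.10 m, d_NH₃ = 2.10/(1 + 0.6834) = 1.247 m.
d_HCl = 2.10 − 1.247 = 0.853 m.

0.853 m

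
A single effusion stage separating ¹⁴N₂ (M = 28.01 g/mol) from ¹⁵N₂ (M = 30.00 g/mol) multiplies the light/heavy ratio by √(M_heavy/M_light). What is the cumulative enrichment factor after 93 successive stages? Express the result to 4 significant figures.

After 93 stages the ratio has grown by (√(30.00/28.01))^93 = (30.00/28.01)^(93/2).
= 1.07105^(93/2) = 24.33.

24.33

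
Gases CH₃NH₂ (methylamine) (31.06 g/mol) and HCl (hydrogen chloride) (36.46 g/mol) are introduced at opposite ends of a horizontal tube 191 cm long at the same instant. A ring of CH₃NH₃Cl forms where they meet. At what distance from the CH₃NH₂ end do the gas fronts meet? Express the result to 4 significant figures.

Graham's law gives d_CH₃NH₂/d_HCl = rate_CH₃NH₂/rate_HCl = √(M_HCl/M_CH₃NH₂) = √(36.46/31.06) = 1.083.
With d_CH₃NH₂ + d_HCl = 191 cm, d_HCl = 191/(1 + 1.083) = 91.68 cm.
d_CH₃NH₂ = 191 − 91.68 = 99.32 cm.

99.32 cm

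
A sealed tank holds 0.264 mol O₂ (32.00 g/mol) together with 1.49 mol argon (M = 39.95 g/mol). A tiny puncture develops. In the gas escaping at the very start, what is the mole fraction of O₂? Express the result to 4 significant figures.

Rate_i ∝ x_i/√M_i (Graham's law weighted by mole fraction), so the effusate composition follows n_i/√M_i.
So x_O₂ in the escaping gas = (n_O₂/√M_O₂) / Σ(n_i/√M_i)
= (0.264/√32.00) / (0.264/√32.00 + 1.49/√39.95) = 0.04667/(0.04667 + 0.2357) = 0.1653.

0.1653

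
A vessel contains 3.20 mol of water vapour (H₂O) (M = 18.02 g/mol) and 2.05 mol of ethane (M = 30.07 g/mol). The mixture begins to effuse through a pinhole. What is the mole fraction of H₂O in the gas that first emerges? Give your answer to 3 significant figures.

0.668

Effusion rate of each component ∝ n_i/√M_i (partial pressure × 1/√M).
x_H₂O(eff) = (n_H₂O/√M_H₂O) / (n_H₂O/√M_H₂O + n_C₂H₆/√M_C₂H₆)
= (3.20/√18.02) / (3.20/√18.02 + 2.05/√30.07) = 0.7538/(0.7538 + 0.3738) = 0.668.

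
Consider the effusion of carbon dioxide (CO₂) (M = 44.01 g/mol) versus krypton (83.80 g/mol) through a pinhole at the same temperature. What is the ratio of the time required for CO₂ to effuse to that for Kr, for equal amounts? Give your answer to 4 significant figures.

0.7247

From Graham's law, t_CO₂/t_Kr = √(M_CO₂/M_Kr) = √(44.01/83.80) = √0.5252 = 0.7247.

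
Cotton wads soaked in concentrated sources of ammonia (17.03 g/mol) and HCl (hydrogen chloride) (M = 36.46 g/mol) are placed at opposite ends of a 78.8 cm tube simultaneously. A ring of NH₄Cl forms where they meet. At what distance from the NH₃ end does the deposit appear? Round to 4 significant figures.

Graham's law gives d_NH₃/d_HCl = rate_NH₃/rate_HCl = √(M_HCl/M_NH₃) = √(36.46/17.03) = 1.463.
With d_NH₃ + d_HCl = 78.8 cm, d_HCl = 78.8/(1 + 1.463) = 31.99 cm.
d_NH₃ = 78.8 − 31.99 = 46.81 cm.

46.81 cm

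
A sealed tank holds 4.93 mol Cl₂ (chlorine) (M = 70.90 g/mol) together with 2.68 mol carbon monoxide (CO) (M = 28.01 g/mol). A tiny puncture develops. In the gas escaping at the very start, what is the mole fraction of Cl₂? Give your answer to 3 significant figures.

Rate_i ∝ x_i/√M_i (Graham's law weighted by mole fraction), so the effusate composition follows n_i/√M_i.
Mole fraction of Cl₂ in the effusate = (n_Cl₂/√M_Cl₂) / (n_Cl₂/√M_Cl₂ + n_CO/√M_CO)
= (4.93/√70.90) / (4.93/√70.90 + 2.68/√28.01) = 0.5855/(0.5855 + 0.5064) = 0.536.

0.536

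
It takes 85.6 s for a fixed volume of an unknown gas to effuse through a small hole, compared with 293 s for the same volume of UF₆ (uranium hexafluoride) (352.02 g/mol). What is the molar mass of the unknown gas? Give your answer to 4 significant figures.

30.05 g/mol

Graham's law gives t_X/t_UF₆ = √(M_X/M_UF₆).
85.6/293 = 0.2922 = √(M_X/352.02)
M_X = 352.02 × 0.2922² = 352.02 × 0.08535 = 30.05 g/mol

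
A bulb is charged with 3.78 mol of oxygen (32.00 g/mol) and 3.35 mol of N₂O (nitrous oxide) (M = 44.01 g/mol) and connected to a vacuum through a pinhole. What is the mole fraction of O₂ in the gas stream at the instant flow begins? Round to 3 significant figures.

The effusion rate of species i is ∝ p_i/√M_i ∝ n_i/√M_i.
So x_O₂ in the escaping gas = (n_O₂/√M_O₂) / Σ(n_i/√M_i)
= (3.78/√32.00) / (3.78/√32.00 + 3.35/√44.01) = 0.6682/(0.6682 + 0.5050) = 0.570.

0.570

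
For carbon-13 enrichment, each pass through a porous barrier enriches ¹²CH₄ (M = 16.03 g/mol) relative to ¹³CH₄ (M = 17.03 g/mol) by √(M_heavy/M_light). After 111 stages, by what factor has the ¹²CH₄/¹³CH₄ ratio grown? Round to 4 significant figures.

After 111 stages the ratio has grown by (√(17.03/16.03))^111 = (17.03/16.03)^(111/2).
= 1.06238^(111/2) = 28.75.

28.75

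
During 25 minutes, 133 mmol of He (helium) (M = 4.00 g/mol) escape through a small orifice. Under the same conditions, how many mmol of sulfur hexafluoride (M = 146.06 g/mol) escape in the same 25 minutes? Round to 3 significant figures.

From Graham's law, rate_SF₆/rate_He = √(M_He/M_SF₆) = √(4.00/146.06) = √0.02739 = 0.1655.
So the amount for SF₆ is 133 × 0.1655 = 22.0 mmol.

22.0 mmol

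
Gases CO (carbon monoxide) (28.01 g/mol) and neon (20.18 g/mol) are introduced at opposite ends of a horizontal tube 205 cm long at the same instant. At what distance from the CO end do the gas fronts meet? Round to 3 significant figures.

Graham's law gives d_CO/d_Ne = rate_CO/rate_Ne = √(M_Ne/M_CO) = √(20.18/28.01) = 0.8488.
With d_CO + d_Ne = 205 cm, d_Ne = 205/(1 + 0.8488) = 110.9 cm.
d_CO = 205 − 110.9 = 94.1 cm.

94.1 cm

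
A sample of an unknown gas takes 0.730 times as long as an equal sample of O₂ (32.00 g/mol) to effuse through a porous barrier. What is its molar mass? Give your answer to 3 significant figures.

Using Graham's law: t_X/t_O₂ = √(M_X/M_O₂).
0.730 = √(M_X/32.00)
M_X = 32.00 × 0.730² = 32.00 × 0.5329 = 17.1 g/mol

17.1 g/mol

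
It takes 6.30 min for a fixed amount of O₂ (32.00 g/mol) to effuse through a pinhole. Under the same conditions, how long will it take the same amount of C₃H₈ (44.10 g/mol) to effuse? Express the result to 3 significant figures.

7.40 min

From Graham's law, t_C₃H₈/t_O₂ = √(M_C₃H₈/M_O₂) = √(44.10/32.00) = √1.378 = 1.174.
So the time for C₃H₈ is 6.30 × 1.174 = 7.40 min.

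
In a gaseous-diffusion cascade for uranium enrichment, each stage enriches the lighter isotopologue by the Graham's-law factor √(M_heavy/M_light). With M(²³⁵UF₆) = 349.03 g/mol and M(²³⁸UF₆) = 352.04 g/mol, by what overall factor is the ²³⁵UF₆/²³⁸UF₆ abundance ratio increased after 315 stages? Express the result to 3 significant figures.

3.87

The single-stage factor is √(M_heavy/M_light), so 315 stages give [√(352.04/349.03)]^315 = (352.04/349.03)^(315/2).
= 1.00862^(315/2) = 3.87.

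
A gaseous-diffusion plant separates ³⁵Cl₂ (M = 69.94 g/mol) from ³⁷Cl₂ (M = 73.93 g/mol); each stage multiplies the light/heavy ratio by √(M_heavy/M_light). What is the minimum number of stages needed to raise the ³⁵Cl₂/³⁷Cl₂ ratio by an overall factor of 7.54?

73

Per stage α = (73.93/69.94)^(1/2) = 1.05705^0.5, giving ln α = 0.02774.
Need α^N ≥ 7.54 ⇒ N ≥ ln(7.54) / ln α = 2.020 / 0.02774 = 72.83.
So at least 73 stages are needed.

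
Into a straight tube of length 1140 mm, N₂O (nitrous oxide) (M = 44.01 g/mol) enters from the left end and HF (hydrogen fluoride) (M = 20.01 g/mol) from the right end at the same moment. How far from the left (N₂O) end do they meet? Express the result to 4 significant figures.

Distances travelled in equal time are proportional to diffusion rates, so d_N₂O/d_HF = √(M_HF/M_N₂O) = √(20.01/44.01) = 0.6743.
With d_N₂O + d_HF = 1140 mm, d_HF = 1140/(1 + 0.6743) = 680.9 mm.
d_N₂O = 1140 − 680.9 = 459.1 mm.

459.1 mm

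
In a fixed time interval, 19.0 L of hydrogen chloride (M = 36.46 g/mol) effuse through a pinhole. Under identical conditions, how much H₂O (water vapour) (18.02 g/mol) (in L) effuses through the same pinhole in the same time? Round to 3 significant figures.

27.0 L

From Graham's law, rate_H₂O/rate_HCl = √(M_HCl/M_H₂O) = √(36.46/18.02) = √2.023 = 1.422.
So the volume for H₂O is 19.0 × 1.422 = 27.0 L.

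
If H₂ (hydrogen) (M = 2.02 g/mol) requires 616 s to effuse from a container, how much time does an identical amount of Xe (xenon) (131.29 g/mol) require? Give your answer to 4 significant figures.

4966 s

By Graham's law, t_Xe/t_H₂ = √(M_Xe/M_H₂) = √(131.29/2.02) = √65.00 = 8.062.
So the time for Xe is 616 × 8.062 = 4966 s.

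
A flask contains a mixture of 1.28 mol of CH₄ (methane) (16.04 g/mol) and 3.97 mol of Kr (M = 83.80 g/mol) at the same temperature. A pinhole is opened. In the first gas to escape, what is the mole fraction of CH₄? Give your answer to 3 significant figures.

0.424

Each component's effusion rate ∝ (its partial pressure)·(1/√M) ∝ n_i/√M_i.
Mole fraction of CH₄ in the effusate = (n_CH₄/√M_CH₄) / (n_CH₄/√M_CH₄ + n_Kr/√M_Kr)
= (1.28/√16.04) / (1.28/√16.04 + 3.97/√83.80) = 0.3196/(0.3196 + 0.4337) = 0.424.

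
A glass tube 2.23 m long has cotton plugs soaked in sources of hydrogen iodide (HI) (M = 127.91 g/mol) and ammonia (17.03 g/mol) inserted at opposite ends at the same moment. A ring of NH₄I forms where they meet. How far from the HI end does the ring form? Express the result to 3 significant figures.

Graham's law gives d_HI/d_NH₃ = rate_HI/rate_NH₃ = √(M_NH₃/M_HI) = √(17.03/127.91) = 0.3649.
With d_HI + d_NH₃ = 2.23 m, d_NH₃ = 2.23/(1 + 0.3649) = 1.634 m.
d_HI = 2.23 − 1.634 = 0.596 m.

0.596 m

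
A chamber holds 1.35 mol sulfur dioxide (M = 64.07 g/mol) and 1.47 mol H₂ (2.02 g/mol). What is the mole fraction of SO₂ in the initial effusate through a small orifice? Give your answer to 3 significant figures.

Effusion rate of each component ∝ n_i/√M_i (partial pressure × 1/√M).
So x_SO₂ in the escaping gas = (n_SO₂/√M_SO₂) / Σ(n_i/√M_i)
= (1.35/√64.07) / (1.35/√64.07 + 1.47/√2.02) = 0.1687/(0.1687 + 1.034) = 0.140.

0.140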